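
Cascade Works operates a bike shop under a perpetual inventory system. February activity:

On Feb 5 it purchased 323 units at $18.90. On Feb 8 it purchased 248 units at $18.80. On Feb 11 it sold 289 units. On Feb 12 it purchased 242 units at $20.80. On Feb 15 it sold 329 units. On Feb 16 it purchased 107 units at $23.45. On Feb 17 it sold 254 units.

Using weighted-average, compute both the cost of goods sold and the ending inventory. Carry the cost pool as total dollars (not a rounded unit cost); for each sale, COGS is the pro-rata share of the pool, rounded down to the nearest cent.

COGS = $17,298.79; ending inventory = $1,011.06

After Feb 5: 323 on hand, pool $6,104.70 (≈ $18.9000 each)
After Feb 8: 571 on hand, pool $10,767.10 (≈ $18.8566 each)
Feb 11, sell 289: 289/571 × $10,767.10 → $5,449.54
After Feb 12: 524 on hand, pool $10,351.16 (≈ $19.7541 each)
Feb 15, sell 329: 329/524 × $10,351.16 → $6,499.10
After Feb 16: 302 on hand, pool $6,361.21 (≈ $21.0636 each)
Feb 17, sell 254: 254/302 × $6,361.21 → $5,350.15
Total COGS = $5,449.54 + $6,499.10 + $5,350.15 = $17,298.79
Ending inventory (cost pool remaining) = $1,011.06
Check: goods available $18,309.85 = COGS $17,298.79 + ending $1,011.06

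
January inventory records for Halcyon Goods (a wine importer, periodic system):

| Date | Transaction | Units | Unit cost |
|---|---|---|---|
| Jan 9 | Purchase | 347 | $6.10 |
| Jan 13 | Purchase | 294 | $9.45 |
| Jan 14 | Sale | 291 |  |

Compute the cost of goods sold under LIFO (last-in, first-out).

Jan 14, 291 sold [LIFO — newest first]: 291 @ $9.45 = $2,749.95
Ending inventory: 347 @ $6.10 + 3 @ $9.45 = $2,145.05

COGS = $2,749.95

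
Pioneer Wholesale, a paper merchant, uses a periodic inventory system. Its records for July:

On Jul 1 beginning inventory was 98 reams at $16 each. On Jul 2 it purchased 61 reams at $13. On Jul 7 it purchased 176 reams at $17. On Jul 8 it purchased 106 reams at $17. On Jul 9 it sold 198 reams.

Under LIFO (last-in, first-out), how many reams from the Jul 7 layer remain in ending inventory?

84

Jul 9, 198 sold [LIFO — newest first]: 106 @ $17 + 92 @ $17 = $3,366
Ending inventory: 98 @ $16 + 61 @ $13 + 84 @ $17 = $3,789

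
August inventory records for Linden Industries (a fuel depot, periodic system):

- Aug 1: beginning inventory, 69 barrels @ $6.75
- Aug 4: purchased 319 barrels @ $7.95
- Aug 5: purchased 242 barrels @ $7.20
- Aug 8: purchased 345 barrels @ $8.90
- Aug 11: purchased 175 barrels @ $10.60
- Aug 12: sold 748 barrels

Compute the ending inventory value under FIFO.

Aug 12, 748 sold [FIFO — oldest first]: 69 @ $6.75 + 319 @ $7.95 + 242 @ $7.20 + 118 @ $8.90 = $5,794.40
Ending inventory: 227 @ $8.90 + 175 @ $10.60 = $3,875.30

Ending inventory = $3,875.30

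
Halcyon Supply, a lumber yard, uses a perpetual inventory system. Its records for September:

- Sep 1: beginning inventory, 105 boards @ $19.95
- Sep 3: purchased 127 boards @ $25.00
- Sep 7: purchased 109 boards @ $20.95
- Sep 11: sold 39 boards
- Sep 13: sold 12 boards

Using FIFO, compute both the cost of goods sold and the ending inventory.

Sep 11, 39 sold [FIFO — oldest first]: 39 @ $19.95 = $778.05
Sep 13, 12 sold [FIFO — oldest first]: 12 @ $19.95 = $239.40
Total COGS = $778.05 + $239.40 = $1,017.45
Ending inventory: 54 @ $19.95 + 127 @ $25.00 + 109 @ $20.95 = $6,535.85
Check: goods available $7,553.30 = COGS $1,017.45 + ending $6,535.85

COGS = $1,017.45; ending inventory = $6,535.85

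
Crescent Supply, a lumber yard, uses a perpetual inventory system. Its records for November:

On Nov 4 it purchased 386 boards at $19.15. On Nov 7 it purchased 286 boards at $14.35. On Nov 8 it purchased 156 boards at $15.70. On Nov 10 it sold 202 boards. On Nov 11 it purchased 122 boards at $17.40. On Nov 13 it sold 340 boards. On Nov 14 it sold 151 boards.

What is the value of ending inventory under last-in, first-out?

Ending inventory = $4,921.55

Nov 10, 202 sold [LIFO — newest first]: 156 @ $15.70 + 46 @ $14.35 = $3,109.30
Nov 13, 340 sold [LIFO — newest first]: 122 @ $17.40 + 218 @ $14.35 = $5,251.10
Nov 14, 151 sold [LIFO — newest first]: 22 @ $14.35 + 129 @ $19.15 = $2,786.05
Total COGS = $3,109.30 + $5,251.10 + $2,786.05 = $11,146.45
Ending inventory: 257 @ $19.15 = $4,921.55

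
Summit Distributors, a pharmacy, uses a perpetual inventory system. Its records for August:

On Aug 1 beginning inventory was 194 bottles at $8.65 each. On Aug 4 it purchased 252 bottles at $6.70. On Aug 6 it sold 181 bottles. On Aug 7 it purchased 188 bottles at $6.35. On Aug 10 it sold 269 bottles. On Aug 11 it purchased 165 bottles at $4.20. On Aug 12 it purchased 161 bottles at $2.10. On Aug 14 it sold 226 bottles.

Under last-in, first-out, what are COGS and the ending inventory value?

COGS = $3,579.80; ending inventory = $2,011.60

Aug 6, 181 sold [LIFO — newest first]: 181 @ $6.70 = $1,212.70
Aug 10, 269 sold [LIFO — newest first]: 188 @ $6.35 + 71 @ $6.70 + 10 @ $8.65 = $1,756.00
Aug 14, 226 sold [LIFO — newest first]: 161 @ $2.10 + 65 @ $4.20 = $611.10
Total COGS = $1,212.70 + $1,756.00 + $611.10 = $3,579.80
Ending inventory: 184 @ $8.65 + 100 @ $4.20 = $2,011.60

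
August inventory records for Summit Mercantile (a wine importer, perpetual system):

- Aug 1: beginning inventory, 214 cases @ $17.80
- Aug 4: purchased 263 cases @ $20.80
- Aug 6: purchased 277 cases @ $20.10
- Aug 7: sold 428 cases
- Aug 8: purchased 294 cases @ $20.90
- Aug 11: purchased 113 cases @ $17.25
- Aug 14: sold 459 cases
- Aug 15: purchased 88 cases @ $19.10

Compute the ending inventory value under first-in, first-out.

Aug 7, 428 sold [FIFO — oldest first]: 214 @ $17.80 + 214 @ $20.80 = $8,260.40
Aug 14, 459 sold [FIFO — oldest first]: 49 @ $20.80 + 277 @ $20.10 + 133 @ $20.90 = $9,366.60
Total COGS = $8,260.40 + $9,366.60 = $17,627.00
Ending inventory: 161 @ $20.90 + 113 @ $17.25 + 88 @ $19.10 = $6,994.95
Check: goods available $24,621.95 = COGS $17,627.00 + ending $6,994.95

Ending inventory = $6,994.95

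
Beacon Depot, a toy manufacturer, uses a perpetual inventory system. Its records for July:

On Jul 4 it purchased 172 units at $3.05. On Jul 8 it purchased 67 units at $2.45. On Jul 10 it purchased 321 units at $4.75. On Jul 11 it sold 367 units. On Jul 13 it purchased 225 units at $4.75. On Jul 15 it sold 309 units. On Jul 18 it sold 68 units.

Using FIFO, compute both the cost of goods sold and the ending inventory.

COGS = $3,087.50; ending inventory = $194.75

Jul 11, 367 sold [FIFO — oldest first]: 172 @ $3.05 + 67 @ $2.45 + 128 @ $4.75 = $1,296.75
Jul 15, 309 sold [FIFO — oldest first]: 193 @ $4.75 + 116 @ $4.75 = $1,467.75
Jul 18, 68 sold [FIFO — oldest first]: 68 @ $4.75 = $323.00
Total COGS = $1,296.75 + $1,467.75 + $323.00 = $3,087.50
Ending inventory: 41 @ $4.75 = $194.75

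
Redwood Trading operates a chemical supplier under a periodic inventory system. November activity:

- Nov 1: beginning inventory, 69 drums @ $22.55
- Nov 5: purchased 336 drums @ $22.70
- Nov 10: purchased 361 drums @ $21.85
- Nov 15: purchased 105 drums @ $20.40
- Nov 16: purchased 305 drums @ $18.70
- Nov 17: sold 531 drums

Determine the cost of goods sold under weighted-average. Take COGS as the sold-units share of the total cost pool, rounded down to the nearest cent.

Nov 17, sell 531: 531/1176 × $24,916.50 → $11,250.56
Ending inventory (cost pool remaining) = $13,665.94
Check: goods available $24,916.50 = COGS $11,250.56 + ending $13,665.94

COGS = $11,250.56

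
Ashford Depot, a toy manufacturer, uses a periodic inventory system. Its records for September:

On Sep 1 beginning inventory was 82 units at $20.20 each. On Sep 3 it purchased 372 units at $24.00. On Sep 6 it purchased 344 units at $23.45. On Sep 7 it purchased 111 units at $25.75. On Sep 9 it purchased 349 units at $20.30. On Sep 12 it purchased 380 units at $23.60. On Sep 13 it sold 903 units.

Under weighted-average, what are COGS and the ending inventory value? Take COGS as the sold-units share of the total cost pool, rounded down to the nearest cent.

Sep 13, sell 903: 903/1638 × $37,562.15 → $20,707.33
Ending inventory (cost pool remaining) = $16,854.82

COGS = $20,707.33; ending inventory = $16,854.82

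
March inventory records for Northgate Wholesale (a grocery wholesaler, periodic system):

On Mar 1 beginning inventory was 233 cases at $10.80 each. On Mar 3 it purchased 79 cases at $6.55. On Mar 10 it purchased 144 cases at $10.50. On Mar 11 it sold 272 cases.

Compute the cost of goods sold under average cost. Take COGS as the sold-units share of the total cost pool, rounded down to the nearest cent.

COGS = $2,711.55

Mar 11, sell 272: 272/456 × $4,545.85 → $2,711.55
Ending inventory (cost pool remaining) = $1,834.30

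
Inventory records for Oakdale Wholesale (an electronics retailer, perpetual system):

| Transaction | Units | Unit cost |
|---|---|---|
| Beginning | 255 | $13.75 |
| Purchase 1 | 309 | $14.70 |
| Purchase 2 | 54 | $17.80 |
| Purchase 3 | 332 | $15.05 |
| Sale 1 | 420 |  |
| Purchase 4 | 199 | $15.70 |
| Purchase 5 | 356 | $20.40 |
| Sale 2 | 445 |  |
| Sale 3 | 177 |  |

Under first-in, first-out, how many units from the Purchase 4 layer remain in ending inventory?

Sale 1 (420) [FIFO — oldest first]: 255 @ $13.75 + 165 @ $14.70 = $5,931.75
Sale 2 (445) [FIFO — oldest first]: 144 @ $14.70 + 54 @ $17.80 + 247 @ $15.05 = $6,795.35
Sale 3 (177) [FIFO — oldest first]: 85 @ $15.05 + 92 @ $15.70 = $2,723.65
Total COGS = $5,931.75 + $6,795.35 + $2,723.65 = $15,450.75
Ending inventory: 107 @ $15.70 + 356 @ $20.40 = $8,942.30

107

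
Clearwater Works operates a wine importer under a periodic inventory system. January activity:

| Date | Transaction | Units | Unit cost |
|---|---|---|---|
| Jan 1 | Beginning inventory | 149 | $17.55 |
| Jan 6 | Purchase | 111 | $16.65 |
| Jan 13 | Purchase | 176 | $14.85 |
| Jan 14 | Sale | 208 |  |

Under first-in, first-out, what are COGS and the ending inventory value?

COGS = $3,597.30; ending inventory = $3,479.40

Jan 14, 208 sold [FIFO — oldest first]: 149 @ $17.55 + 59 @ $16.65 = $3,597.30
Ending inventory: 52 @ $16.65 + 176 @ $14.85 = $3,479.40
Check: goods available $7,076.70 = COGS $3,597.30 + ending $3,479.40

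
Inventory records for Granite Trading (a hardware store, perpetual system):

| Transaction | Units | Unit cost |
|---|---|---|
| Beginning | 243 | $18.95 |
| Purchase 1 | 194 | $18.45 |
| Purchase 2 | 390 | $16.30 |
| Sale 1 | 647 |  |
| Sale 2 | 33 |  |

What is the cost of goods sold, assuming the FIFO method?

Sale 1 (647) [FIFO — oldest first]: 243 @ $18.95 + 194 @ $18.45 + 210 @ $16.30 = $11,607.15
Sale 2 (33) [FIFO — oldest first]: 33 @ $16.30 = $537.90
Total COGS = $11,607.15 + $537.90 = $12,145.05
Ending inventory: 147 @ $16.30 = $2,396.10

COGS = $12,145.05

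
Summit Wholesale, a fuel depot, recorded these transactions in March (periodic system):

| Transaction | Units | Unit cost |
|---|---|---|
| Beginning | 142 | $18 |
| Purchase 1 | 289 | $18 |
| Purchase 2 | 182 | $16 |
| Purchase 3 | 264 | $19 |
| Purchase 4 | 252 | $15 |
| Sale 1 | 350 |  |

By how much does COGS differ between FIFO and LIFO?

$658

FIFO COGS: 142 @ $18 + 208 @ $18 = $6,300
LIFO COGS: 252 @ $15 + 98 @ $19 = $5,642
Difference = |$6,300 − $5,642| = $658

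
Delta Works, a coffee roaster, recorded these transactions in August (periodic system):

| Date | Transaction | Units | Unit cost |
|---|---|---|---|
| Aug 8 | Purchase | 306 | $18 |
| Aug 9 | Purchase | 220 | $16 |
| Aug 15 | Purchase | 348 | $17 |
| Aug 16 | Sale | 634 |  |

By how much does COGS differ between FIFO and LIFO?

FIFO COGS: 306 @ $18 + 220 @ $16 + 108 @ $17 = $10,864
LIFO COGS: 348 @ $17 + 220 @ $16 + 66 @ $18 = $10,624
Difference = |$10,864 − $10,624| = $240

$240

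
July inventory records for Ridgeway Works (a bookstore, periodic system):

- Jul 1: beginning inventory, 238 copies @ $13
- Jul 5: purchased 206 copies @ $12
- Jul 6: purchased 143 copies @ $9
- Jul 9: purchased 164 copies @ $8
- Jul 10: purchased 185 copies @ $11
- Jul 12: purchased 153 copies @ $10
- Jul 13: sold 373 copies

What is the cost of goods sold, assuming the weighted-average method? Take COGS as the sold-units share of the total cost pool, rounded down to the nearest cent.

Jul 13, sell 373: 373/1089 × $11,730.00 → $4,017.71
Ending inventory (cost pool remaining) = $7,712.29

COGS = $4,017.71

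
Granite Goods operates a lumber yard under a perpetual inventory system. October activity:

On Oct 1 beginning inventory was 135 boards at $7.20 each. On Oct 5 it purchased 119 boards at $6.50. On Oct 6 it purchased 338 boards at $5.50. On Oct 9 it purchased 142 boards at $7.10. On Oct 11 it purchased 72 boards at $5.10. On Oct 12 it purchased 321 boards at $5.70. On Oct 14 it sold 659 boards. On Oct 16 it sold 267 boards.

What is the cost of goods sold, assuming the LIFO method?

Oct 14, 659 sold [LIFO — newest first]: 321 @ $5.70 + 72 @ $5.10 + 142 @ $7.10 + 124 @ $5.50 = $3,887.10
Oct 16, 267 sold [LIFO — newest first]: 214 @ $5.50 + 53 @ $6.50 = $1,521.50
Total COGS = $3,887.10 + $1,521.50 = $5,408.60
Ending inventory: 135 @ $7.20 + 66 @ $6.50 = $1,401.00
Check: goods available $6,809.60 = COGS $5,408.60 + ending $1,401.00

COGS = $5,408.60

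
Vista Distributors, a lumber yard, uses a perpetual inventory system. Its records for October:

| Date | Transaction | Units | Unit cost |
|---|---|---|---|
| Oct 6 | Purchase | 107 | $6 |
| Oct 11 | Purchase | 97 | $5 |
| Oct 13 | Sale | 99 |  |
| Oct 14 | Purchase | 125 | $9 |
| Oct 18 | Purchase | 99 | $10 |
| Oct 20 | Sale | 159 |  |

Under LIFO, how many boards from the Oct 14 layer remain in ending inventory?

65

Oct 13, 99 sold [LIFO — newest first]: 97 @ $5 + 2 @ $6 = $497
Oct 20, 159 sold [LIFO — newest first]: 99 @ $10 + 60 @ $9 = $1,530
Total COGS = $497 + $1,530 = $2,027
Ending inventory: 105 @ $6 + 65 @ $9 = $1,215
Check: goods available $3,242 = COGS $2,027 + ending $1,215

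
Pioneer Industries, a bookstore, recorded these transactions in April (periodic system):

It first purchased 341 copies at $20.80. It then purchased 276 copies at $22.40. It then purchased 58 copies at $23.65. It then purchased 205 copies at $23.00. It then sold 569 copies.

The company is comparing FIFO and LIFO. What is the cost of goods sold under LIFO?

COGS = $12,893.10

FIFO COGS: 341 @ $20.80 + 228 @ $22.40 = $12,200.00
LIFO COGS: 205 @ $23.00 + 58 @ $23.65 + 276 @ $22.40 + 30 @ $20.80 = $12,893.10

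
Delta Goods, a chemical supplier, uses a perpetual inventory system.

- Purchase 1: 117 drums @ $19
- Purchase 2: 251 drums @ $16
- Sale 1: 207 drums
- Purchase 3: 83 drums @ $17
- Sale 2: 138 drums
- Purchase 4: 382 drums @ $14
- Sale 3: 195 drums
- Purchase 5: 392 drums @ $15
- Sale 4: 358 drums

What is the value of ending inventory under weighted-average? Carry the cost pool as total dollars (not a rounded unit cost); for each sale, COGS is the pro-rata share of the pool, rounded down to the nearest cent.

After Purchase 1: 117 on hand, pool $2,223.00 (≈ $19.0000 each)
After Purchase 2: 368 on hand, pool $6,239.00 (≈ $16.9538 each)
Sale 1, sell 207: 207/368 × $6,239.00 → $3,509.43
After Purchase 3: 244 on hand, pool $4,140.57 (≈ $16.9695 each)
Sale 2, sell 138: 138/244 × $4,140.57 → $2,341.79
After Purchase 4: 488 on hand, pool $7,146.78 (≈ $14.6450 each)
Sale 3, sell 195: 195/488 × $7,146.78 → $2,855.78
After Purchase 5: 685 on hand, pool $10,171.00 (≈ $14.8482 each)
Sale 4, sell 358: 358/685 × $10,171.00 → $5,315.64
Total COGS = $3,509.43 + $2,341.79 + $2,855.78 + $5,315.64 = $14,022.64
Ending inventory (cost pool remaining) = $4,855.36
Check: goods available $18,878.00 = COGS $14,022.64 + ending $4,855.36

Ending inventory = $4,855.36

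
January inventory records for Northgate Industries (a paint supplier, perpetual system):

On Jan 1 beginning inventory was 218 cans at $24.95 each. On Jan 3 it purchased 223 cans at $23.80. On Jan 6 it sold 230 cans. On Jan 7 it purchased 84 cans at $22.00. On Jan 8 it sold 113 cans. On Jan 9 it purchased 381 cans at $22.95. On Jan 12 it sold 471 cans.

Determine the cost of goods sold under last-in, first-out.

Jan 6, 230 sold [LIFO — newest first]: 223 @ $23.80 + 7 @ $24.95 = $5,482.05
Jan 8, 113 sold [LIFO — newest first]: 84 @ $22.00 + 29 @ $24.95 = $2,571.55
Jan 12, 471 sold [LIFO — newest first]: 381 @ $22.95 + 90 @ $24.95 = $10,989.45
Total COGS = $5,482.05 + $2,571.55 + $10,989.45 = $19,043.05
Ending inventory: 92 @ $24.95 = $2,295.40
Check: goods available $21,338.45 = COGS $19,043.05 + ending $2,295.40

COGS = $19,043.05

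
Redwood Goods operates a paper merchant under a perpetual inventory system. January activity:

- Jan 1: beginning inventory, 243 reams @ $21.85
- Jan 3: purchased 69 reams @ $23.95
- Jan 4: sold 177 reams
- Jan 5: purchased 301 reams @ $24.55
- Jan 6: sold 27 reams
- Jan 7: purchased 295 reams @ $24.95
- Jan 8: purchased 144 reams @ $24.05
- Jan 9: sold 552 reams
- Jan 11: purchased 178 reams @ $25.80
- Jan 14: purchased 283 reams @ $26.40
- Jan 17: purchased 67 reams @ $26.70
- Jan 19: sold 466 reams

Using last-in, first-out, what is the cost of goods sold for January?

COGS = $30,525.70

Jan 4, 177 sold [LIFO — newest first]: 69 @ $23.95 + 108 @ $21.85 = $4,012.35
Jan 6, 27 sold [LIFO — newest first]: 27 @ $24.55 = $662.85
Jan 9, 552 sold [LIFO — newest first]: 144 @ $24.05 + 295 @ $24.95 + 113 @ $24.55 = $13,597.60
Jan 19, 466 sold [LIFO — newest first]: 67 @ $26.70 + 283 @ $26.40 + 116 @ $25.80 = $12,252.90
Total COGS = $4,012.35 + $662.85 + $13,597.60 + $12,252.90 = $30,525.70
Ending inventory: 135 @ $21.85 + 161 @ $24.55 + 62 @ $25.80 = $8,501.90
Check: goods available $39,027.60 = COGS $30,525.70 + ending $8,501.90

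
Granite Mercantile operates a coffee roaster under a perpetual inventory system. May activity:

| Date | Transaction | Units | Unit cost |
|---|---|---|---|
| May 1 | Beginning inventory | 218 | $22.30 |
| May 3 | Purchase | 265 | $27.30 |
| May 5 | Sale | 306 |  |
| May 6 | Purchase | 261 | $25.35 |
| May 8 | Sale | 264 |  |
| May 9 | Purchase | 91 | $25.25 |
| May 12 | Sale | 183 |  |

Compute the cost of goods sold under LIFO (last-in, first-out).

May 5, 306 sold [LIFO — newest first]: 265 @ $27.30 + 41 @ $22.30 = $8,148.80
May 8, 264 sold [LIFO — newest first]: 261 @ $25.35 + 3 @ $22.30 = $6,683.25
May 12, 183 sold [LIFO — newest first]: 91 @ $25.25 + 92 @ $22.30 = $4,349.35
Total COGS = $8,148.80 + $6,683.25 + $4,349.35 = $19,181.40
Ending inventory: 82 @ $22.30 = $1,828.60

COGS = $19,181.40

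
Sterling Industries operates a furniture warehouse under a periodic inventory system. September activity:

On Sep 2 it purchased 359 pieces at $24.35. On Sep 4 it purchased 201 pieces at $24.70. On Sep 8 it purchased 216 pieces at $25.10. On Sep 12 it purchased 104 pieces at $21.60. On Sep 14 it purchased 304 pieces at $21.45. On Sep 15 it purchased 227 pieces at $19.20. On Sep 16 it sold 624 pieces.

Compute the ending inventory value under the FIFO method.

Ending inventory = $16,940.80

Sep 16, 624 sold [FIFO — oldest first]: 359 @ $24.35 + 201 @ $24.70 + 64 @ $25.10 = $15,312.75
Ending inventory: 152 @ $25.10 + 104 @ $21.60 + 304 @ $21.45 + 227 @ $19.20 = $16,940.80
Check: goods available $32,253.55 = COGS $15,312.75 + ending $16,940.80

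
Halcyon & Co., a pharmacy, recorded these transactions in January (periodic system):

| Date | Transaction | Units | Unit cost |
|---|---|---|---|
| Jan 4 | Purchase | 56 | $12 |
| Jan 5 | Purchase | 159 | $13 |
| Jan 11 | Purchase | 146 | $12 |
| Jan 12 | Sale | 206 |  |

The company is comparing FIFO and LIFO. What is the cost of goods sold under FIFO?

COGS = $2,622

FIFO COGS: 56 @ $12 + 150 @ $13 = $2,622
LIFO COGS: 146 @ $12 + 60 @ $13 = $2,532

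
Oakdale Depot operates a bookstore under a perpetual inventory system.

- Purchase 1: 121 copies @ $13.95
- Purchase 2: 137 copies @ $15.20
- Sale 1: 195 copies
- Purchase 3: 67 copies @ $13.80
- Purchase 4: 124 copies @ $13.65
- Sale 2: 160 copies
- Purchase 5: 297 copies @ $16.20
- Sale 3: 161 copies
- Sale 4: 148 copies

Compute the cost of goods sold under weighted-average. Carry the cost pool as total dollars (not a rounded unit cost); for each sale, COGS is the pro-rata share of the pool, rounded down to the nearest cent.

COGS = $9,915.32

After Purchase 1: 121 on hand, pool $1,687.95 (≈ $13.9500 each)
After Purchase 2: 258 on hand, pool $3,770.35 (≈ $14.6138 each)
Sale 1, sell 195: 195/258 × $3,770.35 → $2,849.68
After Purchase 3: 130 on hand, pool $1,845.27 (≈ $14.1944 each)
After Purchase 4: 254 on hand, pool $3,537.87 (≈ $13.9286 each)
Sale 2, sell 160: 160/254 × $3,537.87 → $2,228.57
After Purchase 5: 391 on hand, pool $6,120.70 (≈ $15.6540 each)
Sale 3, sell 161: 161/391 × $6,120.70 → $2,520.28
Sale 4, sell 148: 148/230 × $3,600.42 → $2,316.79
Total COGS = $2,849.68 + $2,228.57 + $2,520.28 + $2,316.79 = $9,915.32
Ending inventory (cost pool remaining) = $1,283.63
Check: goods available $11,198.95 = COGS $9,915.32 + ending $1,283.63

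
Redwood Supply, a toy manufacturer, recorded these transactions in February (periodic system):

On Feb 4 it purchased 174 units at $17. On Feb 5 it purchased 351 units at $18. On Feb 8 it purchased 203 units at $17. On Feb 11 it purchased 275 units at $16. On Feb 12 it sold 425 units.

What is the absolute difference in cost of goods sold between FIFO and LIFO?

$526

FIFO COGS: 174 @ $17 + 251 @ $18 = $7,476
LIFO COGS: 275 @ $16 + 150 @ $17 = $6,950
Difference = |$7,476 − $6,950| = $526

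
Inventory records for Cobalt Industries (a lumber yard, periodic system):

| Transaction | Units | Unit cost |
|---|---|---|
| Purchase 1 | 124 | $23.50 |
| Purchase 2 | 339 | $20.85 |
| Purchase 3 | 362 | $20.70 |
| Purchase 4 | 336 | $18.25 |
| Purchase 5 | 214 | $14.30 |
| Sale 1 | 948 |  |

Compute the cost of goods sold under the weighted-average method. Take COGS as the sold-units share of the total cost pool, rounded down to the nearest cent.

Sale 1, sell 948: 948/1375 × $26,667.75 → $18,386.20
Ending inventory (cost pool remaining) = $8,281.55
Check: goods available $26,667.75 = COGS $18,386.20 + ending $8,281.55

COGS = $18,386.20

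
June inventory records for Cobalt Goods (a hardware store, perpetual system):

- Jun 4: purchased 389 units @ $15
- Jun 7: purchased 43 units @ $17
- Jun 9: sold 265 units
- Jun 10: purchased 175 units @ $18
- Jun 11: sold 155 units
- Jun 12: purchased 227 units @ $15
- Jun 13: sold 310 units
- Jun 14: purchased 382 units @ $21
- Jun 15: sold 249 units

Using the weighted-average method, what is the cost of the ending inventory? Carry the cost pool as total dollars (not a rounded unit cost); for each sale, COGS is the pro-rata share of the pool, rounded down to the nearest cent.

After Jun 4: 389 on hand, pool $5,835.00 (≈ $15.0000 each)
After Jun 7: 432 on hand, pool $6,566.00 (≈ $15.1991 each)
Jun 9, sell 265: 265/432 × $6,566.00 → $4,027.75
After Jun 10: 342 on hand, pool $5,688.25 (≈ $16.6323 each)
Jun 11, sell 155: 155/342 × $5,688.25 → $2,578.00
After Jun 12: 414 on hand, pool $6,515.25 (≈ $15.7373 each)
Jun 13, sell 310: 310/414 × $6,515.25 → $4,878.56
After Jun 14: 486 on hand, pool $9,658.69 (≈ $19.8738 each)
Jun 15, sell 249: 249/486 × $9,658.69 → $4,948.58
Total COGS = $4,027.75 + $2,578.00 + $4,878.56 + $4,948.58 = $16,432.89
Ending inventory (cost pool remaining) = $4,710.11

Ending inventory = $4,710.11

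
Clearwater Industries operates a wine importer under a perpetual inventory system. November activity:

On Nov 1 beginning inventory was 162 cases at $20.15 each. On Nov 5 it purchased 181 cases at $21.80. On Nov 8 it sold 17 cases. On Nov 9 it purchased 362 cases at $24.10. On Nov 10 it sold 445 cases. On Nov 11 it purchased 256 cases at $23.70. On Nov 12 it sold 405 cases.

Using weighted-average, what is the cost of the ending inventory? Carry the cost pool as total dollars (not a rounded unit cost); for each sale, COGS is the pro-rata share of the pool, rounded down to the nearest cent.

After Nov 1: 162 on hand, pool $3,264.30 (≈ $20.1500 each)
After Nov 5: 343 on hand, pool $7,210.10 (≈ $21.0207 each)
Nov 8, sell 17: 17/343 × $7,210.10 → $357.35
After Nov 9: 688 on hand, pool $15,576.95 (≈ $22.6409 each)
Nov 10, sell 445: 445/688 × $15,576.95 → $10,075.20
After Nov 11: 499 on hand, pool $11,568.95 (≈ $23.1843 each)
Nov 12, sell 405: 405/499 × $11,568.95 → $9,389.62
Total COGS = $357.35 + $10,075.20 + $9,389.62 = $19,822.17
Ending inventory (cost pool remaining) = $2,179.33
Check: goods available $22,001.50 = COGS $19,822.17 + ending $2,179.33

Ending inventory = $2,179.33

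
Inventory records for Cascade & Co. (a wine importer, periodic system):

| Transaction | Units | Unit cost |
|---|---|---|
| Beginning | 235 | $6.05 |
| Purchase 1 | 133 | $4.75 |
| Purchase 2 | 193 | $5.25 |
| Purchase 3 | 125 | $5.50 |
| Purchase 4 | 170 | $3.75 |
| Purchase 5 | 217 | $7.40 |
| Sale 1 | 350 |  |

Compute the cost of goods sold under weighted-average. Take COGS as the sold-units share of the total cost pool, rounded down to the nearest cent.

COGS = $1,956.33

Sale 1, sell 350: 350/1073 × $5,997.55 → $1,956.33
Ending inventory (cost pool remaining) = $4,041.22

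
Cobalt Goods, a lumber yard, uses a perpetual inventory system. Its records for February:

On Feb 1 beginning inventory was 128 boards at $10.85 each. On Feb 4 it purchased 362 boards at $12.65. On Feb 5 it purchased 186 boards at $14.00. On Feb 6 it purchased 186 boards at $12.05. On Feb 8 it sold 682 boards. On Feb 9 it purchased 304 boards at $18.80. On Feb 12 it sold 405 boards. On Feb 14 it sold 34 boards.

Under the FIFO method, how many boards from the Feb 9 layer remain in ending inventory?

Feb 8, 682 sold [FIFO — oldest first]: 128 @ $10.85 + 362 @ $12.65 + 186 @ $14.00 + 6 @ $12.05 = $8,644.40
Feb 12, 405 sold [FIFO — oldest first]: 180 @ $12.05 + 225 @ $18.80 = $6,399.00
Feb 14, 34 sold [FIFO — oldest first]: 34 @ $18.80 = $639.20
Total COGS = $8,644.40 + $6,399.00 + $639.20 = $15,682.60
Ending inventory: 45 @ $18.80 = $846.00

45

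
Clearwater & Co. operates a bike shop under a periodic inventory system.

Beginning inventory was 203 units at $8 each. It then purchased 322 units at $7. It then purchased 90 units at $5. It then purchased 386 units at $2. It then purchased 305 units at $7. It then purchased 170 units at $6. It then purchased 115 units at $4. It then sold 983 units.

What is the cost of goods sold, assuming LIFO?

COGS = $4,422

Sale 1 (983) [LIFO — newest first]: 115 @ $4 + 170 @ $6 + 305 @ $7 + 386 @ $2 + 7 @ $5 = $4,422
Ending inventory: 203 @ $8 + 322 @ $7 + 83 @ $5 = $4,293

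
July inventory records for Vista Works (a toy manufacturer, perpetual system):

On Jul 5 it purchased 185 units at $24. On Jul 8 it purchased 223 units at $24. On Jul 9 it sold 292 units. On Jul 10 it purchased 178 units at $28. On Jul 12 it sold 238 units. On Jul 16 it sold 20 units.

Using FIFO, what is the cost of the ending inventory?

Ending inventory = $1,008

Jul 9, 292 sold [FIFO — oldest first]: 185 @ $24 + 107 @ $24 = $7,008
Jul 12, 238 sold [FIFO — oldest first]: 116 @ $24 + 122 @ $28 = $6,200
Jul 16, 20 sold [FIFO — oldest first]: 20 @ $28 = $560
Total COGS = $7,008 + $6,200 + $560 = $13,768
Ending inventory: 36 @ $28 = $1,008
Check: goods available $14,776 = COGS $13,768 + ending $1,008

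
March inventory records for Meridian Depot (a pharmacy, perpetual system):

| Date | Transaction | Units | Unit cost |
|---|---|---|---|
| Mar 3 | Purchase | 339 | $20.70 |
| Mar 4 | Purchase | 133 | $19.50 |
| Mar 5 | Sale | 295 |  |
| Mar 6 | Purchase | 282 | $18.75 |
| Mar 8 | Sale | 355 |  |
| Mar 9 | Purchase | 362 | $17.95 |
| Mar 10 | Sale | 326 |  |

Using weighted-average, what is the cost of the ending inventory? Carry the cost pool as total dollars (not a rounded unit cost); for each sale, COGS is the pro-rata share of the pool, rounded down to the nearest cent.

Ending inventory = $2,557.42

After Mar 3: 339 on hand, pool $7,017.30 (≈ $20.7000 each)
After Mar 4: 472 on hand, pool $9,610.80 (≈ $20.3619 each)
Mar 5, sell 295: 295/472 × $9,610.80 → $6,006.75
After Mar 6: 459 on hand, pool $8,891.55 (≈ $19.3716 each)
Mar 8, sell 355: 355/459 × $8,891.55 → $6,876.90
After Mar 9: 466 on hand, pool $8,512.55 (≈ $18.2673 each)
Mar 10, sell 326: 326/466 × $8,512.55 → $5,955.13
Total COGS = $6,006.75 + $6,876.90 + $5,955.13 = $18,838.78
Ending inventory (cost pool remaining) = $2,557.42
Check: goods available $21,396.20 = COGS $18,838.78 + ending $2,557.42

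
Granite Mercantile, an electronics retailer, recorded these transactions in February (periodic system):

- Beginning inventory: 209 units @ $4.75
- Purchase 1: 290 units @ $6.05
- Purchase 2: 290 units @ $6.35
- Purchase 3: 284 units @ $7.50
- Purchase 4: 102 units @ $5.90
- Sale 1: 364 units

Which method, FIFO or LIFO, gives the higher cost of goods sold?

FIFO COGS: 209 @ $4.75 + 155 @ $6.05 = $1,930.50
LIFO COGS: 102 @ $5.90 + 262 @ $7.50 = $2,566.80

LIFO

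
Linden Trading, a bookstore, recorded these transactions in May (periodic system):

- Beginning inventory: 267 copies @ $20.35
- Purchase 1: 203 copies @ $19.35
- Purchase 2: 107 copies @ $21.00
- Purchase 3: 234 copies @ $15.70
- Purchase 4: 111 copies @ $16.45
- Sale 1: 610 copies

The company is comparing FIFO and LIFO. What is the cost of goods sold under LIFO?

COGS = $10,804.05

FIFO COGS: 267 @ $20.35 + 203 @ $19.35 + 107 @ $21.00 + 33 @ $15.70 = $12,126.60
LIFO COGS: 111 @ $16.45 + 234 @ $15.70 + 107 @ $21.00 + 158 @ $19.35 = $10,804.05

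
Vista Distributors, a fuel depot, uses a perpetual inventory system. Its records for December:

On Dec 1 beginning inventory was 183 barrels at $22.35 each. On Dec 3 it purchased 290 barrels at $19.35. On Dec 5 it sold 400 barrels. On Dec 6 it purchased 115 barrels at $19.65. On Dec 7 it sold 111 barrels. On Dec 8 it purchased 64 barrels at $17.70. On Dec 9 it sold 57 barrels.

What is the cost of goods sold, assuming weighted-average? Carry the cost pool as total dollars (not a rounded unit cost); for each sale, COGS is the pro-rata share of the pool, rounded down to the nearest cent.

COGS = $11,502.51

After Dec 1: 183 on hand, pool $4,090.05 (≈ $22.3500 each)
After Dec 3: 473 on hand, pool $9,701.55 (≈ $20.5107 each)
Dec 5, sell 400: 400/473 × $9,701.55 → $8,204.27
After Dec 6: 188 on hand, pool $3,757.03 (≈ $19.9842 each)
Dec 7, sell 111: 111/188 × $3,757.03 → $2,218.24
After Dec 8: 141 on hand, pool $2,671.59 (≈ $18.9474 each)
Dec 9, sell 57: 57/141 × $2,671.59 → $1,080.00
Total COGS = $8,204.27 + $2,218.24 + $1,080.00 = $11,502.51
Ending inventory (cost pool remaining) = $1,591.59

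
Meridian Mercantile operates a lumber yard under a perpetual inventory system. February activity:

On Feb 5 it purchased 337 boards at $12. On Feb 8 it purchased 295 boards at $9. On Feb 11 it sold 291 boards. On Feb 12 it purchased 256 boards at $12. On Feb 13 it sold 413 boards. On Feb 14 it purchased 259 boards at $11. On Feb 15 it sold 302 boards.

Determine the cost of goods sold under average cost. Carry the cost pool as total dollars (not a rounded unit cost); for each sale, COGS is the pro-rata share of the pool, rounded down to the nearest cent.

After Feb 5: 337 on hand, pool $4,044.00 (≈ $12.0000 each)
After Feb 8: 632 on hand, pool $6,699.00 (≈ $10.5997 each)
Feb 11, sell 291: 291/632 × $6,699.00 → $3,084.50
After Feb 12: 597 on hand, pool $6,686.50 (≈ $11.2002 each)
Feb 13, sell 413: 413/597 × $6,686.50 → $4,625.66
After Feb 14: 443 on hand, pool $4,909.84 (≈ $11.0832 each)
Feb 15, sell 302: 302/443 × $4,909.84 → $3,347.11
Total COGS = $3,084.50 + $4,625.66 + $3,347.11 = $11,057.27
Ending inventory (cost pool remaining) = $1,562.73
Check: goods available $12,620.00 = COGS $11,057.27 + ending $1,562.73

COGS = $11,057.27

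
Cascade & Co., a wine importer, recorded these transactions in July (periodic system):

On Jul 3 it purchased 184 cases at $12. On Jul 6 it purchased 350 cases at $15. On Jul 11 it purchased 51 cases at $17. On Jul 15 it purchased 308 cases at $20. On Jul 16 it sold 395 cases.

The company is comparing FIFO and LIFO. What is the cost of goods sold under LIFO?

COGS = $7,567

FIFO COGS: 184 @ $12 + 211 @ $15 = $5,373
LIFO COGS: 308 @ $20 + 51 @ $17 + 36 @ $15 = $7,567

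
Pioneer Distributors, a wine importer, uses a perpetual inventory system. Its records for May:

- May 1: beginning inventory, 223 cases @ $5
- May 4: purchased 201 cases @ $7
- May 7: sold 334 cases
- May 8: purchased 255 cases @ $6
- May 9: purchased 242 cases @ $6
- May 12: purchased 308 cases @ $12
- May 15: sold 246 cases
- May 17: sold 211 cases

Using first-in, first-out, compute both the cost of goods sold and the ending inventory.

May 7, 334 sold [FIFO — oldest first]: 223 @ $5 + 111 @ $7 = $1,892
May 15, 246 sold [FIFO — oldest first]: 90 @ $7 + 156 @ $6 = $1,566
May 17, 211 sold [FIFO — oldest first]: 99 @ $6 + 112 @ $6 = $1,266
Total COGS = $1,892 + $1,566 + $1,266 = $4,724
Ending inventory: 130 @ $6 + 308 @ $12 = $4,476

COGS = $4,724; ending inventory = $4,476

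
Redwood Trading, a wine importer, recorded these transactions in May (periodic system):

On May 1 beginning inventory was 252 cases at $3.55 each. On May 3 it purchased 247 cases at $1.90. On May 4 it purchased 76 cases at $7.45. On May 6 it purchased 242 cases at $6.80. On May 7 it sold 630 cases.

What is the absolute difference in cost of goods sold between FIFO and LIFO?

$607.75

FIFO COGS: 252 @ $3.55 + 247 @ $1.90 + 76 @ $7.45 + 55 @ $6.80 = $2,304.10
LIFO COGS: 242 @ $6.80 + 76 @ $7.45 + 247 @ $1.90 + 65 @ $3.55 = $2,911.85
Difference = |$2,304.10 − $2,911.85| = $607.75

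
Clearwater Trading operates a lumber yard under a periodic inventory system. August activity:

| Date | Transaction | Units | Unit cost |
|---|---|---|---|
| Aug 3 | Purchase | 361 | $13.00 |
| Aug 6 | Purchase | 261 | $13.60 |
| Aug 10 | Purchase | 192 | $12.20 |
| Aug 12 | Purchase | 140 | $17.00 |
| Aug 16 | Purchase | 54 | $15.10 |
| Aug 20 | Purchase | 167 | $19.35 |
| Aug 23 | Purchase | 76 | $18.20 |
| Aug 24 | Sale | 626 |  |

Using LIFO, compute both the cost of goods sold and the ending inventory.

Aug 24, 626 sold [LIFO — newest first]: 76 @ $18.20 + 167 @ $19.35 + 54 @ $15.10 + 140 @ $17.00 + 189 @ $12.20 = $10,115.85
Ending inventory: 361 @ $13.00 + 261 @ $13.60 + 3 @ $12.20 = $8,279.20

COGS = $10,115.85; ending inventory = $8,279.20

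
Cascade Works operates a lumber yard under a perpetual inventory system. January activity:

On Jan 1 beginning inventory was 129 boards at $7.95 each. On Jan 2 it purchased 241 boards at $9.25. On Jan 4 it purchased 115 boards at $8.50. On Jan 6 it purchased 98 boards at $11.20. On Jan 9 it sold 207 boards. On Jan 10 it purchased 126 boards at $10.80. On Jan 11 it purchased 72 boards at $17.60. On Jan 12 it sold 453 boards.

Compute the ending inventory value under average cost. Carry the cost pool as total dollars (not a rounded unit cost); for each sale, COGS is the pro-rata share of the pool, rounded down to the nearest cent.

After Jan 1: 129 on hand, pool $1,025.55 (≈ $7.9500 each)
After Jan 2: 370 on hand, pool $3,254.80 (≈ $8.7968 each)
After Jan 4: 485 on hand, pool $4,232.30 (≈ $8.7264 each)
After Jan 6: 583 on hand, pool $5,329.90 (≈ $9.1422 each)
Jan 9, sell 207: 207/583 × $5,329.90 → $1,892.43
After Jan 10: 502 on hand, pool $4,798.27 (≈ $9.5583 each)
After Jan 11: 574 on hand, pool $6,065.47 (≈ $10.5670 each)
Jan 12, sell 453: 453/574 × $6,065.47 → $4,786.86
Total COGS = $1,892.43 + $4,786.86 = $6,679.29
Ending inventory (cost pool remaining) = $1,278.61
Check: goods available $7,957.90 = COGS $6,679.29 + ending $1,278.61

Ending inventory = $1,278.61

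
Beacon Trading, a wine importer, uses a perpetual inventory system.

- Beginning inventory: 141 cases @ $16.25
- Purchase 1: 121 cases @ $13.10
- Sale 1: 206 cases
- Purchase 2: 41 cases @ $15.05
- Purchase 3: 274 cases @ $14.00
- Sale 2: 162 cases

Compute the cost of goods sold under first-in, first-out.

COGS = $5,403.40

Sale 1 (206) [FIFO — oldest first]: 141 @ $16.25 + 65 @ $13.10 = $3,142.75
Sale 2 (162) [FIFO — oldest first]: 56 @ $13.10 + 41 @ $15.05 + 65 @ $14.00 = $2,260.65
Total COGS = $3,142.75 + $2,260.65 = $5,403.40
Ending inventory: 209 @ $14.00 = $2,926.00
Check: goods available $8,329.40 = COGS $5,403.40 + ending $2,926.00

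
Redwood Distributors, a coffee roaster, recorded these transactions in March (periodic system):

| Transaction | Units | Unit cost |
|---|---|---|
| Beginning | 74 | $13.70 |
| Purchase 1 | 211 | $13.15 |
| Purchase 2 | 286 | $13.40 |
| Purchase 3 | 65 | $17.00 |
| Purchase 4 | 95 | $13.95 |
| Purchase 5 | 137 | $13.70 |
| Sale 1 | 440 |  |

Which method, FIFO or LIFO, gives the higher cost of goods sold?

FIFO COGS: 74 @ $13.70 + 211 @ $13.15 + 155 @ $13.40 = $5,865.45
LIFO COGS: 137 @ $13.70 + 95 @ $13.95 + 65 @ $17.00 + 143 @ $13.40 = $6,223.35

LIFO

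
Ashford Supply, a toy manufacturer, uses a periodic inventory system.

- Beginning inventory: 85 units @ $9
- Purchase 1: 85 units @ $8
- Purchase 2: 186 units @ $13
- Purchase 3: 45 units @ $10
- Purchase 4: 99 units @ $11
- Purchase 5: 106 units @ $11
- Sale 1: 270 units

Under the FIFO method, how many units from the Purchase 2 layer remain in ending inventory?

Sale 1 (270) [FIFO — oldest first]: 85 @ $9 + 85 @ $8 + 100 @ $13 = $2,745
Ending inventory: 86 @ $13 + 45 @ $10 + 99 @ $11 + 106 @ $11 = $3,823

86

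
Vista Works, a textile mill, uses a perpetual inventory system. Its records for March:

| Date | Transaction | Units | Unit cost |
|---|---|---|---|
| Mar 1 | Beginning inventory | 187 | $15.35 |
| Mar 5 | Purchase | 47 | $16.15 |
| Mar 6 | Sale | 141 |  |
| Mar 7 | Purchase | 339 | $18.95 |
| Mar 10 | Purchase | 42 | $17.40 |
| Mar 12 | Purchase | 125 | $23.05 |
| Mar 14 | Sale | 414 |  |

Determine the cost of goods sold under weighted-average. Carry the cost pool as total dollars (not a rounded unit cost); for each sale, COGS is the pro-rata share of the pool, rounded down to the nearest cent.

After Mar 1: 187 on hand, pool $2,870.45 (≈ $15.3500 each)
After Mar 5: 234 on hand, pool $3,629.50 (≈ $15.5107 each)
Mar 6, sell 141: 141/234 × $3,629.50 → $2,187.00
After Mar 7: 432 on hand, pool $7,866.55 (≈ $18.2096 each)
After Mar 10: 474 on hand, pool $8,597.35 (≈ $18.1379 each)
After Mar 12: 599 on hand, pool $11,478.60 (≈ $19.1629 each)
Mar 14, sell 414: 414/599 × $11,478.60 → $7,933.45
Total COGS = $2,187.00 + $7,933.45 = $10,120.45
Ending inventory (cost pool remaining) = $3,545.15

COGS = $10,120.45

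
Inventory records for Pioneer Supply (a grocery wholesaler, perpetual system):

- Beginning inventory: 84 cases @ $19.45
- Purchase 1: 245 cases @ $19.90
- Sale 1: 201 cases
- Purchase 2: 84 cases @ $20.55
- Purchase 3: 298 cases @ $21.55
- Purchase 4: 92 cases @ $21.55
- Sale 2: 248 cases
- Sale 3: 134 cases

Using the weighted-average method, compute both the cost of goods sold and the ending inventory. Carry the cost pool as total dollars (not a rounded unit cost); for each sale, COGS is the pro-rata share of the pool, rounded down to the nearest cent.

COGS = $12,012.25; ending inventory = $4,627.75

After Beginning: 84 on hand, pool $1,633.80 (≈ $19.4500 each)
After Purchase 1: 329 on hand, pool $6,509.30 (≈ $19.7851 each)
Sale 1, sell 201: 201/329 × $6,509.30 → $3,976.80
After Purchase 2: 212 on hand, pool $4,258.70 (≈ $20.0882 each)
After Purchase 3: 510 on hand, pool $10,680.60 (≈ $20.9424 each)
After Purchase 4: 602 on hand, pool $12,663.20 (≈ $21.0352 each)
Sale 2, sell 248: 248/602 × $12,663.20 → $5,216.73
Sale 3, sell 134: 134/354 × $7,446.47 → $2,818.72
Total COGS = $3,976.80 + $5,216.73 + $2,818.72 = $12,012.25
Ending inventory (cost pool remaining) = $4,627.75
Check: goods available $16,640.00 = COGS $12,012.25 + ending $4,627.75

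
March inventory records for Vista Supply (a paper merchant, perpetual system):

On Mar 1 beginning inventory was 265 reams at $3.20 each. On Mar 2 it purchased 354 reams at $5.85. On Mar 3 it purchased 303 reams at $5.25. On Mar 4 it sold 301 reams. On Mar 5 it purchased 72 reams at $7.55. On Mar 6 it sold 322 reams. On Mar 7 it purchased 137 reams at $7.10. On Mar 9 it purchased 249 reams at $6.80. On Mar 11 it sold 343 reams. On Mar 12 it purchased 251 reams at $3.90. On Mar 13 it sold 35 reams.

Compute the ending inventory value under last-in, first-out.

Mar 4, 301 sold [LIFO — newest first]: 301 @ $5.25 = $1,580.25
Mar 6, 322 sold [LIFO — newest first]: 72 @ $7.55 + 2 @ $5.25 + 248 @ $5.85 = $2,004.90
Mar 11, 343 sold [LIFO — newest first]: 249 @ $6.80 + 94 @ $7.10 = $2,360.60
Mar 13, 35 sold [LIFO — newest first]: 35 @ $3.90 = $136.50
Total COGS = $1,580.25 + $2,004.90 + $2,360.60 + $136.50 = $6,082.25
Ending inventory: 265 @ $3.20 + 106 @ $5.85 + 43 @ $7.10 + 216 @ $3.90 = $2,615.80

Ending inventory = $2,615.80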